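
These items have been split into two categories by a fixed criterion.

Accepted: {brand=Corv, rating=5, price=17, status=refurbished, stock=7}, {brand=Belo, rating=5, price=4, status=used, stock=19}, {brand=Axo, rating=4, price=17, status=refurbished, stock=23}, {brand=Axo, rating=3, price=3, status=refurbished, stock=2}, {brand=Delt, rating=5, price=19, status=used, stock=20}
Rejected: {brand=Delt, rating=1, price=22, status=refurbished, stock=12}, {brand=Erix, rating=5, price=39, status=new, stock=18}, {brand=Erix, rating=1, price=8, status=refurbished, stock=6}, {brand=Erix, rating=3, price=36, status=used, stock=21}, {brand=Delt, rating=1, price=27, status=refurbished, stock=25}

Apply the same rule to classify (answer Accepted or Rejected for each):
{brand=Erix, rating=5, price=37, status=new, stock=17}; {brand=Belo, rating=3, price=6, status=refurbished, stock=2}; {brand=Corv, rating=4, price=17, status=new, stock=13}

The distinguishing property — price ≤ 19 AND rating ≥ 3 — holds for all the 'Accepted' cases and none of the 'Rejected' cases.
{brand=Erix, rating=5, price=37, status=new, stock=17}: Rejected (price = 37, rating = 5).
{brand=Belo, rating=3, price=6, status=refurbished, stock=2}: Accepted (price = 6, rating = 3).
{brand=Corv, rating=4, price=17, status=new, stock=13}: Accepted (price = 17, rating = 4).

Rejected, Accepted, Accepted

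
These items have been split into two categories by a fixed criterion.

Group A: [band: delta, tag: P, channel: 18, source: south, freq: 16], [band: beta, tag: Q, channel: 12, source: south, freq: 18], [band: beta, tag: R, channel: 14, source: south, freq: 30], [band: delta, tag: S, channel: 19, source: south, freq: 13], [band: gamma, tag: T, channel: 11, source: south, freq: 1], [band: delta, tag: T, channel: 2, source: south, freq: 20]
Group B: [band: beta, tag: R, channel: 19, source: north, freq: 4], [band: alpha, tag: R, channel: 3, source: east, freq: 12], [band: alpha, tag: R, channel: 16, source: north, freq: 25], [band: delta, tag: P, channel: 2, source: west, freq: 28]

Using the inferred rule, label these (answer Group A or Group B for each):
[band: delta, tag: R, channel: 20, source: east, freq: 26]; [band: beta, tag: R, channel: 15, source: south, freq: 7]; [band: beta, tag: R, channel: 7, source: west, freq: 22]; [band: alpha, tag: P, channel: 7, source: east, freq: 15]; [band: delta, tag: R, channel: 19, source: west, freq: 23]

Group B, Group A, Group B, Group B, Group B

'Group A' ⟺ source is south.
Group B: [band: delta, tag: R, channel: 20, source: east, freq: 26], since source is east. Group A: [band: beta, tag: R, channel: 15, source: south, freq: 7], since source is south. Group B: [band: beta, tag: R, channel: 7, source: west, freq: 22], since source is west. Group B: [band: alpha, tag: P, channel: 7, source: east, freq: 15], since source is east. Group B: [band: delta, tag: R, channel: 19, source: west, freq: 23], since source is west.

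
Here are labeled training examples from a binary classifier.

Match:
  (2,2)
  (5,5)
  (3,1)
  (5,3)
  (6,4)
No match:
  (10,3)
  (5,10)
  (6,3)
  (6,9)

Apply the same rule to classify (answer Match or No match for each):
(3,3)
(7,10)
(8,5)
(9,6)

The distinguishing property — sum is even — holds for all the 'Match' cases and none of the 'No match' cases.
(3,3): 3+3 = 6, fits → Match. (7,10): 7+10 = 17, does not fit → No match. (8,5): 8+5 = 13, does not fit → No match. (9,6): 9+6 = 15, does not fit → No match.

Match, No match, No match, No match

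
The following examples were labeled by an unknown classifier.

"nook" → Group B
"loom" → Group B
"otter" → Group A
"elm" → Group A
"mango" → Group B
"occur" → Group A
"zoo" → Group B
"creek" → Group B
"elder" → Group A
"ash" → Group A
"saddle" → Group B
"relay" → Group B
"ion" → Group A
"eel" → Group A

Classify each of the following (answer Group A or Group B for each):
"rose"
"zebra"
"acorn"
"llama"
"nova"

'Group A' ⟺ starts with a vowel.
"rose" → starts with 'r' → Group B. "zebra" → starts with 'z' → Group B. "acorn" → starts with 'a' → Group A. "llama" → starts with 'l' → Group B. "nova" → starts with 'n' → Group B.

Group B, Group B, Group A, Group B, Group B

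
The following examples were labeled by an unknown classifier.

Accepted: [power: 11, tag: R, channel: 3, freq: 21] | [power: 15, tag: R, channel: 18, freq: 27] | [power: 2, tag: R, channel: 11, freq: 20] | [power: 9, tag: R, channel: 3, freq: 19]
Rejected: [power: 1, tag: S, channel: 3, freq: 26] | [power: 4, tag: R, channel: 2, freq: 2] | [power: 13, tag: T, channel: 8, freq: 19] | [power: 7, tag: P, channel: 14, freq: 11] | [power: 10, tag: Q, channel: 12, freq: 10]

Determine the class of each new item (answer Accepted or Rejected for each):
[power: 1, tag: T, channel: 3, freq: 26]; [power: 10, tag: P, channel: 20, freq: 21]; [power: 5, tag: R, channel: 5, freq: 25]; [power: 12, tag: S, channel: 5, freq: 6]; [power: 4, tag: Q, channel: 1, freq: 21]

The common property of the 'Accepted' items is: tag is R AND freq ≥ 10. No 'Rejected' item has it.

Rejected, Rejected, Accepted, Rejected, Rejected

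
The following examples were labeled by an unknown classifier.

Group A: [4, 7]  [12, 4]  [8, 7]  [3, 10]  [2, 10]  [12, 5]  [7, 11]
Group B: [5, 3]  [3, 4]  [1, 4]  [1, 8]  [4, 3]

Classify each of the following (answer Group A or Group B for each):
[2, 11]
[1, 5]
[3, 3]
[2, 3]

The common property of the 'Group A' items is: sum ≥ 11. No 'Group B' item has it.
[2, 11]: 2+11 = 13 — checks out, so Group A. [1, 5]: 1+5 = 6 — fails the rule, so Group B. [3, 3]: 3+3 = 6 — fails the rule, so Group B. [2, 3]: 2+3 = 5 — fails the rule, so Group B.

Group A, Group B, Group B, Group B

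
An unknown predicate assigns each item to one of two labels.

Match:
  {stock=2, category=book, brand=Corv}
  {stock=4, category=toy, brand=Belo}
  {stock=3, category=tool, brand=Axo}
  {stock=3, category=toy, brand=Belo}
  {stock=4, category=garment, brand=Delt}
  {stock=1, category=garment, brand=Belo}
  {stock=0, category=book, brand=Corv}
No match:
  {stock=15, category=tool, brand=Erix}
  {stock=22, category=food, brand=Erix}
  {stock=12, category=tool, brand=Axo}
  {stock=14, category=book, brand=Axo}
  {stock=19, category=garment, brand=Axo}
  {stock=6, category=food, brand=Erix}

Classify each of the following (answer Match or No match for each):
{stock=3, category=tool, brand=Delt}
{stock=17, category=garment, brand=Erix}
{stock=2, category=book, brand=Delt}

Match, No match, Match

Rule: stock ≤ 4. This holds for each 'Match' example and fails for each 'No match' one.
{stock=3, category=tool, brand=Delt} — stock = 3, hence Match. {stock=17, category=garment, brand=Erix} — stock = 17, hence No match. {stock=2, category=book, brand=Delt} — stock = 2, hence Match.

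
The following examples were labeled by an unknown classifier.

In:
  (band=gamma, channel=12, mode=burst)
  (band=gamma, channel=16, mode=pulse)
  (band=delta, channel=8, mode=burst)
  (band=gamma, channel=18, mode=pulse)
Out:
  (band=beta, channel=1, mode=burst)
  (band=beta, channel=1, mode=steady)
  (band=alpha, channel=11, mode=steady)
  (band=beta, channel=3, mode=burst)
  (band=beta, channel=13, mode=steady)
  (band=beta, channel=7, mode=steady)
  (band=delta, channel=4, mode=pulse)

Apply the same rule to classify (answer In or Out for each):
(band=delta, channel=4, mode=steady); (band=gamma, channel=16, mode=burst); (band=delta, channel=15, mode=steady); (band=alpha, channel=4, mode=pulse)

Out, In, Out, Out

Every 'In' example satisfies: band is gamma OR channel = 8. None of the 'Out' examples do.
(band=delta, channel=4, mode=steady) — band is delta, channel = 4, hence Out. (band=gamma, channel=16, mode=burst) — band is gamma, channel = 16, hence In. (band=delta, channel=15, mode=steady) — band is delta, channel = 15, hence Out. (band=alpha, channel=4, mode=pulse) — band is alpha, channel = 4, hence Out.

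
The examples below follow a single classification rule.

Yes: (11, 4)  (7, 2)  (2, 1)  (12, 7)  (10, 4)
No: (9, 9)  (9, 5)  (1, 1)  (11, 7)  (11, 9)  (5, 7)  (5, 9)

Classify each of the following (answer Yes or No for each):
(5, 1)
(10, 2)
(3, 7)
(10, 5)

No, Yes, No, Yes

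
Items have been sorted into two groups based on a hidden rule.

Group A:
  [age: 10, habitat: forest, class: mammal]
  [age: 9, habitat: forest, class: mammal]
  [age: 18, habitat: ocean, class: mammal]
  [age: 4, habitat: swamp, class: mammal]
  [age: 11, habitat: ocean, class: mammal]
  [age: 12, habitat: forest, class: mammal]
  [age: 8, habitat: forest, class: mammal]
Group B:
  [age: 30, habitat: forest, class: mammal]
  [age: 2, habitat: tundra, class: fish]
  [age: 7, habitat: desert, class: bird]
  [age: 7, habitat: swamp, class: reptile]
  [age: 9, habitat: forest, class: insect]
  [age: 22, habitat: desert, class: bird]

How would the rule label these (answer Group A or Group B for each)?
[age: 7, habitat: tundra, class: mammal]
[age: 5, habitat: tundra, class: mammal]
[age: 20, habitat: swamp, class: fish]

Group A, Group A, Group B

The simplest hypothesis consistent with all the labels is: class is mammal AND age ≤ 18.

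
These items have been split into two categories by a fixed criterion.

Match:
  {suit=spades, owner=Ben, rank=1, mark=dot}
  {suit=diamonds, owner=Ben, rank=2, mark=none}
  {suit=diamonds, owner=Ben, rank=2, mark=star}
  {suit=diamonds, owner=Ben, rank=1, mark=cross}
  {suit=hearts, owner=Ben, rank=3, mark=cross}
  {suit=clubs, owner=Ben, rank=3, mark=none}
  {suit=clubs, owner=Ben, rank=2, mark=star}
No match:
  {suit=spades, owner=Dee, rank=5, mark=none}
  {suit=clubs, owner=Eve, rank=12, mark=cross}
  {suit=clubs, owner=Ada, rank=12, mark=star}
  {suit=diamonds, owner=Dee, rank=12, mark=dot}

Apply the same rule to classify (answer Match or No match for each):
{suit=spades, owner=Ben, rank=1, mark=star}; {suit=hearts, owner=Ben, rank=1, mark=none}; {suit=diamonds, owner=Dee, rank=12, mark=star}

Match, Match, No match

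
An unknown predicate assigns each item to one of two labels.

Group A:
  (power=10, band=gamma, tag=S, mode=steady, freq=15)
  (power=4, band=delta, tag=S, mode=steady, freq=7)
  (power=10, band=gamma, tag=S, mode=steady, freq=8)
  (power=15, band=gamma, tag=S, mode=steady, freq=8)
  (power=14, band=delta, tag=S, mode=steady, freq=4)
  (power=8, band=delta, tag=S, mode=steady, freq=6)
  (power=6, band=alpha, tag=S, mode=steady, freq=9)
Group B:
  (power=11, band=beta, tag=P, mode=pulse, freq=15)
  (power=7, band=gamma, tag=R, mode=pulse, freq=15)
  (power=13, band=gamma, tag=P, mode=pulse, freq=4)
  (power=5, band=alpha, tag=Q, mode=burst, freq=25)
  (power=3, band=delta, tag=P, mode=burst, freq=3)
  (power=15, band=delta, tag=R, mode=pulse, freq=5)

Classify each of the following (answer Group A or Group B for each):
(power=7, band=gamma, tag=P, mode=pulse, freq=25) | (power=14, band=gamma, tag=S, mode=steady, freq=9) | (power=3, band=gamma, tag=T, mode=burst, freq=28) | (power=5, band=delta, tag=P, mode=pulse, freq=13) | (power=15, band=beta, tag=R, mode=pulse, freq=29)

The simplest hypothesis consistent with all the labels is: tag is S.
(power=7, band=gamma, tag=P, mode=pulse, freq=25) → tag is P → Group B. (power=14, band=gamma, tag=S, mode=steady, freq=9) → tag is S → Group A. (power=3, band=gamma, tag=T, mode=burst, freq=28) → tag is T → Group B. (power=5, band=delta, tag=P, mode=pulse, freq=13) → tag is P → Group B. (power=15, band=beta, tag=R, mode=pulse, freq=29) → tag is R → Group B.

Group B, Group A, Group B, Group B, Group B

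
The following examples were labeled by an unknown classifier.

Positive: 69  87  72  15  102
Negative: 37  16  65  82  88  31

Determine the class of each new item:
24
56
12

Positive, Negative, Positive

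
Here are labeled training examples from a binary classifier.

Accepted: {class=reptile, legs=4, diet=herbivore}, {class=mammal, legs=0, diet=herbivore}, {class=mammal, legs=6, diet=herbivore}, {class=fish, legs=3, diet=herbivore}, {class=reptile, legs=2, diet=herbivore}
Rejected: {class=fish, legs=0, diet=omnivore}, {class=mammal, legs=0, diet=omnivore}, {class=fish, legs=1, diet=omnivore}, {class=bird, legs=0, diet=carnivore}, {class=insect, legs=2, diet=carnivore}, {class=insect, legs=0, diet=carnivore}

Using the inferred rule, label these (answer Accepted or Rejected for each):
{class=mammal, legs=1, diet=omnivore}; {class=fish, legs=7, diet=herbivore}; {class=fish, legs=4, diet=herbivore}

The classifier is using: diet is herbivore.
{class=mammal, legs=1, diet=omnivore}: diet is omnivore — doesn't qualify, so Rejected.
{class=fish, legs=7, diet=herbivore}: diet is herbivore — fits, so Accepted.
{class=fish, legs=4, diet=herbivore}: diet is herbivore — fits, so Accepted.

Rejected, Accepted, Accepted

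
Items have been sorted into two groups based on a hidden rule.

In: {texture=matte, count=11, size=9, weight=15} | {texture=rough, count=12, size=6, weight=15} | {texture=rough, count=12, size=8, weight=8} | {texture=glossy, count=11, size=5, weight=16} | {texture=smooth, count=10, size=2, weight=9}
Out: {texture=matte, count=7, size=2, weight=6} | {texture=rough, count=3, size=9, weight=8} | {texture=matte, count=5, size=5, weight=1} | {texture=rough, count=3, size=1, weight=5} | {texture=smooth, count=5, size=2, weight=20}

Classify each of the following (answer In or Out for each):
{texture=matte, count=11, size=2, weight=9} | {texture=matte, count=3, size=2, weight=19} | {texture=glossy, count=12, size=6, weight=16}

The common property of the 'In' items is: count ≥ 10. No 'Out' item has it.
{texture=matte, count=11, size=2, weight=9} — count = 11, hence In.
{texture=matte, count=3, size=2, weight=19} — count = 3, hence Out.
{texture=glossy, count=12, size=6, weight=16} — count = 12, hence In.

In, Out, In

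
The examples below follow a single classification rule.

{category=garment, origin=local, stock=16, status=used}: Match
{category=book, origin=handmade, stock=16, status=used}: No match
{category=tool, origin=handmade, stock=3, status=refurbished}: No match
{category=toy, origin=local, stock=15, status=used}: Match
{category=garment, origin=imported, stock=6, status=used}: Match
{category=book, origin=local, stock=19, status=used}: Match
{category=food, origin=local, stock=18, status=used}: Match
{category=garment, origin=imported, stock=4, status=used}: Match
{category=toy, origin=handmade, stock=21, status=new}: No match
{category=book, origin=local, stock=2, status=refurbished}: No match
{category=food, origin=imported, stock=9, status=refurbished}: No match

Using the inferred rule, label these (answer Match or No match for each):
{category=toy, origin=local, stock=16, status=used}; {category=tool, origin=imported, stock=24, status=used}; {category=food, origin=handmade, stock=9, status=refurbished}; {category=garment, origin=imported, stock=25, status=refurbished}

Match, Match, No match, No match

One predicate separates the groups cleanly: status is used AND origin is not handmade.
{category=toy, origin=local, stock=16, status=used} — status is used, origin is local, hence Match.
{category=tool, origin=imported, stock=24, status=used} — status is used, origin is imported, hence Match.
{category=food, origin=handmade, stock=9, status=refurbished} — status is refurbished, origin is handmade, hence No match.
{category=garment, origin=imported, stock=25, status=refurbished} — status is refurbished, origin is imported, hence No match.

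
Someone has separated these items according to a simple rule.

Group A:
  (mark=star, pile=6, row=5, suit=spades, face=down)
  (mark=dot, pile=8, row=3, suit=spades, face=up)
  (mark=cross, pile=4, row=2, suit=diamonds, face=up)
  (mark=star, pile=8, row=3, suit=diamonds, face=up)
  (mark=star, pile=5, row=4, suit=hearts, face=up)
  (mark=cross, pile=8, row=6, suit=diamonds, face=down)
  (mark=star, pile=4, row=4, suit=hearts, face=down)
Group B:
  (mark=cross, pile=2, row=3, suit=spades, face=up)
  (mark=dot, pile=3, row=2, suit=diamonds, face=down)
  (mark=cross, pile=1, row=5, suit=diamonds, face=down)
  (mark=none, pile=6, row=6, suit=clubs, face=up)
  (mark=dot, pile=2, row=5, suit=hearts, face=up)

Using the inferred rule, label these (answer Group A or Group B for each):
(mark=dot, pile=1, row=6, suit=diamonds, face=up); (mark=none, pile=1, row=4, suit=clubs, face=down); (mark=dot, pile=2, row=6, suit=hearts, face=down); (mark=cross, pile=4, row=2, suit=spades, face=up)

Group B, Group B, Group B, Group A

Every 'Group A' example satisfies: mark is not none AND pile ≥ 4. None of the 'Group B' examples do.
(mark=dot, pile=1, row=6, suit=diamonds, face=up): mark is dot, pile = 1, doesn't match → Group B. (mark=none, pile=1, row=4, suit=clubs, face=down): mark is none, pile = 1, doesn't match → Group B. (mark=dot, pile=2, row=6, suit=hearts, face=down): mark is dot, pile = 2, doesn't match → Group B. (mark=cross, pile=4, row=2, suit=spades, face=up): mark is cross, pile = 4, qualifies → Group A.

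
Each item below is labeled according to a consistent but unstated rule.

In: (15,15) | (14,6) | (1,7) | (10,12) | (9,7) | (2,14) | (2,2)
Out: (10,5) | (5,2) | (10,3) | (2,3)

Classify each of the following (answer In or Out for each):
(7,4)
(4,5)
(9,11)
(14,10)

Out, Out, In, In

The rule appears to be: sum is even.
(7,4): Out (7+4 = 11). (4,5): Out (4+5 = 9). (9,11): In (9+11 = 20). (14,10): In (14+10 = 24).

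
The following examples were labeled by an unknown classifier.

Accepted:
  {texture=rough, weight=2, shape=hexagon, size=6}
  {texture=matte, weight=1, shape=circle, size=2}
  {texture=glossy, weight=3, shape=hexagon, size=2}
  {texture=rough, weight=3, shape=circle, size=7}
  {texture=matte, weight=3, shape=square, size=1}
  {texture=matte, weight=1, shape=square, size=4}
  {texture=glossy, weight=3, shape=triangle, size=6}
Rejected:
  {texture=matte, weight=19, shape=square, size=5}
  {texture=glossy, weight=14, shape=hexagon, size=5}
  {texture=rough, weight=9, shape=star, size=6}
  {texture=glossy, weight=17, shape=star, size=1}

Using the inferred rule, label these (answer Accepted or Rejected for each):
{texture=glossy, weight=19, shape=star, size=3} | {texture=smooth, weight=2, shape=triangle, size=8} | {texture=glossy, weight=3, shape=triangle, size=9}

Rejected, Accepted, Accepted

The classifier is using: weight ≤ 3.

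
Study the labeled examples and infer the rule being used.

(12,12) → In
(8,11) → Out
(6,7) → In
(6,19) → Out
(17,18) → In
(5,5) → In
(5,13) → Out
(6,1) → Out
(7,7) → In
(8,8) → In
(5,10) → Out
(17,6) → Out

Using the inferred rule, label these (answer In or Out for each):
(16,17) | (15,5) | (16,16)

In, Out, In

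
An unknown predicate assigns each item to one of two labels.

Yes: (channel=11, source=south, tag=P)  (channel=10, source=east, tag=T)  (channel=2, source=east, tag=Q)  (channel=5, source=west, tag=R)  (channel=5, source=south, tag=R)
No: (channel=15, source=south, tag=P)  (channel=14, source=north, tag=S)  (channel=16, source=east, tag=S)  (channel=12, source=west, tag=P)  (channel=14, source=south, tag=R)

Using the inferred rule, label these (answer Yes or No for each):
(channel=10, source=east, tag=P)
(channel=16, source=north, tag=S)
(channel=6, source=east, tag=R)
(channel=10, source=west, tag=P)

All 'Yes' examples share one property — channel ≤ 11 — and every 'No' example lacks it.

Yes, No, Yes, Yes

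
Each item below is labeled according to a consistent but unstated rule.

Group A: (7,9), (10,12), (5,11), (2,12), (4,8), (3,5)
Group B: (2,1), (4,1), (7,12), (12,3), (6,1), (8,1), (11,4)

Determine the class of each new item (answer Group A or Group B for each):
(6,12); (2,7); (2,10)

The distinguishing property — sum is even — holds for all the 'Group A' cases and none of the 'Group B' cases.

Group A, Group B, Group A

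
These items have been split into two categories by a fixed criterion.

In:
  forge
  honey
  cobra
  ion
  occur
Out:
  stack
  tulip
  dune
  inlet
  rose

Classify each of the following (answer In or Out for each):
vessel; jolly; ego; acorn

Out, In, In, In

The distinguishing property — odd length AND contains 'o' — holds for all the 'In' cases and none of the 'Out' cases.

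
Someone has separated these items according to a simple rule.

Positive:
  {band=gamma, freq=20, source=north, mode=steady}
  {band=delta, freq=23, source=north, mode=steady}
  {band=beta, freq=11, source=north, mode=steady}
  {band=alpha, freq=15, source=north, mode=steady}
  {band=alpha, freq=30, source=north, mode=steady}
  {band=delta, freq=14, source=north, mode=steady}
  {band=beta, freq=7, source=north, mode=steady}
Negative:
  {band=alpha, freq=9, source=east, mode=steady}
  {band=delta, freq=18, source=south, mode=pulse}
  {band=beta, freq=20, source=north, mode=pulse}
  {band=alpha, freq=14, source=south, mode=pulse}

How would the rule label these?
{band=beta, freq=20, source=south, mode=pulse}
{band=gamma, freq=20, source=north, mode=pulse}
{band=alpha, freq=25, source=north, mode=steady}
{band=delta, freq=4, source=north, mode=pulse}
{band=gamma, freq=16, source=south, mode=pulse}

The simplest hypothesis consistent with all the labels is: mode is steady AND source is north.
{band=beta, freq=20, source=south, mode=pulse}: Negative (mode is pulse, source is south).
{band=gamma, freq=20, source=north, mode=pulse}: Negative (mode is pulse, source is north).
{band=alpha, freq=25, source=north, mode=steady}: Positive (mode is steady, source is north).
{band=delta, freq=4, source=north, mode=pulse}: Negative (mode is pulse, source is north).
{band=gamma, freq=16, source=south, mode=pulse}: Negative (mode is pulse, source is south).

Negative, Negative, Positive, Negative, Negative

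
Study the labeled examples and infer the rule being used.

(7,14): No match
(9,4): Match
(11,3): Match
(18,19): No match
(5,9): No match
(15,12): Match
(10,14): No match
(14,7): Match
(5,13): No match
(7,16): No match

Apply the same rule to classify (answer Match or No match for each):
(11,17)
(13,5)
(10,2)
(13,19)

No match, Match, Match, No match

The rule appears to be: first > second.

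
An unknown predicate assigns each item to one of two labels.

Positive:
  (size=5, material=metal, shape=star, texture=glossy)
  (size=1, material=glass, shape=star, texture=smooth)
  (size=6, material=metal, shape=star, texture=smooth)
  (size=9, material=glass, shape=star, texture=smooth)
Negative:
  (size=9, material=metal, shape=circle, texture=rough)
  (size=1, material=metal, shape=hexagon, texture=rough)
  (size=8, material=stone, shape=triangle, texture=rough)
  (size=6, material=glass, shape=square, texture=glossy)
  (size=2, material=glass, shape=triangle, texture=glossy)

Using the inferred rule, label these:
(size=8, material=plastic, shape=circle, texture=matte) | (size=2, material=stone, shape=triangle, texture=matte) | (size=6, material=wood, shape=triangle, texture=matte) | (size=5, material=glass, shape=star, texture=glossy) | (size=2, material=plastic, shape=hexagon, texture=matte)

Negative, Negative, Negative, Positive, Negative

'Positive' ⟺ shape is star.
Negative: (size=8, material=plastic, shape=circle, texture=matte), since shape is circle.
Negative: (size=2, material=stone, shape=triangle, texture=matte), since shape is triangle.
Negative: (size=6, material=wood, shape=triangle, texture=matte), since shape is triangle.
Positive: (size=5, material=glass, shape=star, texture=glossy), since shape is star.
Negative: (size=2, material=plastic, shape=hexagon, texture=matte), since shape is hexagon.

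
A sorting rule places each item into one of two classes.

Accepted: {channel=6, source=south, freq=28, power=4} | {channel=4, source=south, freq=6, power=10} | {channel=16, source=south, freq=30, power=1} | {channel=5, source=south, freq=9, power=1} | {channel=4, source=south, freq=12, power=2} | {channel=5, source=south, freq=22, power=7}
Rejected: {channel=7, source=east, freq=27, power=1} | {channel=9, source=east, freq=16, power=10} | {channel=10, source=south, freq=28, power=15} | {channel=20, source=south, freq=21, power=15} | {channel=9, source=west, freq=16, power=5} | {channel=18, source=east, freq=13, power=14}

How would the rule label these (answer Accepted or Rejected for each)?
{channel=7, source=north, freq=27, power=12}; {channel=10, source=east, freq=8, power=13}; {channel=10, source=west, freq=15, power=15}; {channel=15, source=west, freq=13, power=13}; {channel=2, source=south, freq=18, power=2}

Every 'Accepted' example satisfies: source is south AND power ≤ 10. None of the 'Rejected' examples do.
{channel=7, source=north, freq=27, power=12} — source is north, power = 12, hence Rejected.
{channel=10, source=east, freq=8, power=13} — source is east, power = 13, hence Rejected.
{channel=10, source=west, freq=15, power=15} — source is west, power = 15, hence Rejected.
{channel=15, source=west, freq=13, power=13} — source is west, power = 13, hence Rejected.
{channel=2, source=south, freq=18, power=2} — source is south, power = 2, hence Accepted.

Rejected, Rejected, Rejected, Rejected, Accepted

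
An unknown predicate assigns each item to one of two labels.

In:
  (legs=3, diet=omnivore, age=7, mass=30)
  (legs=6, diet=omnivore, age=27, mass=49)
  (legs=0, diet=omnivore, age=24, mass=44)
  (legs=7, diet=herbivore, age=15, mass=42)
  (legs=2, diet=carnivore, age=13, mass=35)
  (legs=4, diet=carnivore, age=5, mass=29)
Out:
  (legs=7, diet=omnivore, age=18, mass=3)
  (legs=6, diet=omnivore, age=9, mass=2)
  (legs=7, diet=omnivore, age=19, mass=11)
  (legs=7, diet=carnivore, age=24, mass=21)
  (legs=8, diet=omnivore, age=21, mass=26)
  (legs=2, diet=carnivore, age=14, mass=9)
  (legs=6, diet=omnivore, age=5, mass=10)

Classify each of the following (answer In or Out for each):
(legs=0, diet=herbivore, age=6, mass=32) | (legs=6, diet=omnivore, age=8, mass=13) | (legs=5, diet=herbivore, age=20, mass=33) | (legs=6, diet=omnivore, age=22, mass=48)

The pattern is that an item is 'In' exactly when: mass ≥ 29.
(legs=0, diet=herbivore, age=6, mass=32) → mass = 32 → In. (legs=6, diet=omnivore, age=8, mass=13) → mass = 13 → Out. (legs=5, diet=herbivore, age=20, mass=33) → mass = 33 → In. (legs=6, diet=omnivore, age=22, mass=48) → mass = 48 → In.

In, Out, In, In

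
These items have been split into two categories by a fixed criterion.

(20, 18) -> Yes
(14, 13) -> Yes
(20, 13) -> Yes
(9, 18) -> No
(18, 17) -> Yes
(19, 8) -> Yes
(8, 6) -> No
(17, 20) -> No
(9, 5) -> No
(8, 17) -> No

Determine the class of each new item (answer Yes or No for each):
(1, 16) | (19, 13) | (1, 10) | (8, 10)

The common property of the 'Yes' items is: first > second AND sum ≥ 25. No 'No' item has it.
(1, 16) — 1 < 16, 1+16 = 17, hence No.
(19, 13) — 19 > 13, 19+13 = 32, hence Yes.
(1, 10) — 1 < 10, 1+10 = 11, hence No.
(8, 10) — 8 < 10, 8+10 = 18, hence No.

No, Yes, No, No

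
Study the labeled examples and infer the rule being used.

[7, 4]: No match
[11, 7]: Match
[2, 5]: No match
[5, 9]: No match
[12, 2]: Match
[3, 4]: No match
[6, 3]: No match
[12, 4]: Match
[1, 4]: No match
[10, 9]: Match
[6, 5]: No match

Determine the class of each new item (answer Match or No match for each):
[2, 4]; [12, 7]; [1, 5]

The distinguishing property — first ≥ 9 — holds for all the 'Match' cases and none of the 'No match' cases.
[2, 4]: first 2, doesn't match → No match. [12, 7]: first 12, qualifies → Match. [1, 5]: first 1, doesn't match → No match.

No match, Match, No match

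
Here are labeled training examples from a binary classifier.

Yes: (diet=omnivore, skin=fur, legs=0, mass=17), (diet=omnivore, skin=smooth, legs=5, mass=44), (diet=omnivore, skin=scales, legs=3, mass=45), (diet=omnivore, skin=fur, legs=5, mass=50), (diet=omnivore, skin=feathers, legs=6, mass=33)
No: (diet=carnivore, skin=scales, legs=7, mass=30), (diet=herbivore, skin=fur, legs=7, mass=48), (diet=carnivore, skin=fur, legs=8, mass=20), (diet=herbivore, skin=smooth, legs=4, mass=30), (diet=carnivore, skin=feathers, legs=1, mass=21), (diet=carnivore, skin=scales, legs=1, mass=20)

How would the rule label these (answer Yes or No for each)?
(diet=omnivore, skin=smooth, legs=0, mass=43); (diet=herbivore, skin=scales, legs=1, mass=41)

Yes, No

The distinguishing property — diet is omnivore — holds for all the 'Yes' cases and none of the 'No' cases.
(diet=omnivore, skin=smooth, legs=0, mass=43): diet is omnivore — fits, so Yes. (diet=herbivore, skin=scales, legs=1, mass=41): diet is herbivore — fails this test, so No.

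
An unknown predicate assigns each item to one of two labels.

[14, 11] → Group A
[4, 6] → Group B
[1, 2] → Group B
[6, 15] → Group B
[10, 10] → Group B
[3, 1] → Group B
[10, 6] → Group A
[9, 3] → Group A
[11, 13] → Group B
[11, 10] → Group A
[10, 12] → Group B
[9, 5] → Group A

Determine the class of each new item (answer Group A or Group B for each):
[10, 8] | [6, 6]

The common property of the 'Group A' items is: first > second AND sum ≥ 10. No 'Group B' item has it.
[10, 8]: 10 > 8, 10+8 = 18 — passes, so Group A. [6, 6]: 6 = 6, 6+6 = 12 — fails this test, so Group B.

Group A, Group B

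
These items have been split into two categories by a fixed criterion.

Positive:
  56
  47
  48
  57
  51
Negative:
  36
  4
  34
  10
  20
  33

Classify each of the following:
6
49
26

Negative, Positive, Negative

The pattern is that an item is 'Positive' exactly when: at least 47.
6 → 6 < 47 → Negative. 49 → 49 ≥ 47 → Positive. 26 → 26 < 47 → Negative.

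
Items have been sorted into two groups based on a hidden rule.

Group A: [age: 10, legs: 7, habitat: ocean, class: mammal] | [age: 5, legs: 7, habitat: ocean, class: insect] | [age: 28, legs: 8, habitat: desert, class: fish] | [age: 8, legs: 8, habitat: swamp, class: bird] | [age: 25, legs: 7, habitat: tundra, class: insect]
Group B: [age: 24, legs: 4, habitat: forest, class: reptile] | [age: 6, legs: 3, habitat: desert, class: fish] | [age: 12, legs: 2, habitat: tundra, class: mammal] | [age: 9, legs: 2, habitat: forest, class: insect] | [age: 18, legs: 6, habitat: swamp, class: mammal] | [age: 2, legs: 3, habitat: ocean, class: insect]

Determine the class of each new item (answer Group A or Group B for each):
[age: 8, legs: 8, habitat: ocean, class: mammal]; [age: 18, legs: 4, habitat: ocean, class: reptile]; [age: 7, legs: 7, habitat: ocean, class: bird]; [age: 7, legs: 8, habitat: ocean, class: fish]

The common property of the 'Group A' items is: legs ≥ 7. No 'Group B' item has it.

Group A, Group B, Group A, Group A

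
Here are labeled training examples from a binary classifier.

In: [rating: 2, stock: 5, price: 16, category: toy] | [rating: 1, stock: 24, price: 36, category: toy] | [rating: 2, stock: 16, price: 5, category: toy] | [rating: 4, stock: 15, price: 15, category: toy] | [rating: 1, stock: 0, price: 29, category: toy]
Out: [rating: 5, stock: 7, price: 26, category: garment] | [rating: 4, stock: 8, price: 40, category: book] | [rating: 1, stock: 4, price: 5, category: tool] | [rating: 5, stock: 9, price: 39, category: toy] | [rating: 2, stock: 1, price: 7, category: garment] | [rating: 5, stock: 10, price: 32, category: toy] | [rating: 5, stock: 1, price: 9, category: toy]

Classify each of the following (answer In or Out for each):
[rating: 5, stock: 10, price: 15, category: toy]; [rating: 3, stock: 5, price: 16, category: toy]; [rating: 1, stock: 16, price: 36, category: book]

The simplest hypothesis consistent with all the labels is: category is toy AND rating ≤ 4.
[rating: 5, stock: 10, price: 15, category: toy] → category is toy, rating = 5 → Out.
[rating: 3, stock: 5, price: 16, category: toy] → category is toy, rating = 3 → In.
[rating: 1, stock: 16, price: 36, category: book] → category is book, rating = 1 → Out.

Out, In, Out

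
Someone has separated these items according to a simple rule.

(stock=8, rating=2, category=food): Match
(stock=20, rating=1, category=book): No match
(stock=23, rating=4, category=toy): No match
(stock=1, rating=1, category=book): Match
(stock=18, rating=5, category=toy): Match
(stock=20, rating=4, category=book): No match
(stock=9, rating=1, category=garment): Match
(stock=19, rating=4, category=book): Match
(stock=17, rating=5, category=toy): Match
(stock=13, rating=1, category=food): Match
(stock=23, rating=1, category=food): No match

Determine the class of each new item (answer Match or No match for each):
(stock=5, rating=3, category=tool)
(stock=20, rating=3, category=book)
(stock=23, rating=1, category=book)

The rule appears to be: stock ≤ 19.

Match, No match, No match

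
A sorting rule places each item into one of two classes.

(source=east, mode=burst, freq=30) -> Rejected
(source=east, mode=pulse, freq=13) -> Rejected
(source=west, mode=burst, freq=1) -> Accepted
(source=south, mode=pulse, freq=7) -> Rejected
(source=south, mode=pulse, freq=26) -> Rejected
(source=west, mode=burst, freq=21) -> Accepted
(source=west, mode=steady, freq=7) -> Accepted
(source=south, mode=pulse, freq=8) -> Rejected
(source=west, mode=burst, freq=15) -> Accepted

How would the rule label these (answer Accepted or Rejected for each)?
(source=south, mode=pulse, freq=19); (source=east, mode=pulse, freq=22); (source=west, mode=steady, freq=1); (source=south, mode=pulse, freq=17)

The rule appears to be: source is west.

Rejected, Rejected, Accepted, Rejected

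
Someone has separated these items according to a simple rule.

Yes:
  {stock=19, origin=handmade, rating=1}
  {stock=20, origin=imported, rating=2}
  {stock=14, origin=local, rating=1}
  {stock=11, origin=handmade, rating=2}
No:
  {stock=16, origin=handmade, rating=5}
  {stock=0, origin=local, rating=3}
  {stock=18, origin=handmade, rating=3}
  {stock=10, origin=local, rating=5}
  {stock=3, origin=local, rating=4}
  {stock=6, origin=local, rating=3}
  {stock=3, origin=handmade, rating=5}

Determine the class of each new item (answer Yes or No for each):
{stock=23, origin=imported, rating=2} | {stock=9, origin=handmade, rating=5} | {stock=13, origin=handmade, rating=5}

Yes, No, No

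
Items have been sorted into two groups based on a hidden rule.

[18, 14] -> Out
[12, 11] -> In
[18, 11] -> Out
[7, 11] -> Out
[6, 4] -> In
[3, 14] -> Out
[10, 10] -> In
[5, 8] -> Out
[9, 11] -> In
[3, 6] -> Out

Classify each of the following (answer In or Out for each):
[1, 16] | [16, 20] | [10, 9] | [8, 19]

One predicate separates the groups cleanly: |first − second| ≤ 2.
[1, 16]: |1−16| = 15 — does not fit, so Out. [16, 20]: |16−20| = 4 — does not fit, so Out. [10, 9]: |10−9| = 1 — has this property, so In. [8, 19]: |8−19| = 11 — does not fit, so Out.

Out, Out, In, Out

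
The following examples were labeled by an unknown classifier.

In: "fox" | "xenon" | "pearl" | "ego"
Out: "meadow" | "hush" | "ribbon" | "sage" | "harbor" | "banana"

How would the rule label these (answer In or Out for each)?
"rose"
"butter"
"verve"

Out, Out, In

A rule that fits every label: odd length — true of each 'In' example, false of each 'Out' one.
"rose": Out (length 4).
"butter": Out (length 6).
"verve": In (length 5).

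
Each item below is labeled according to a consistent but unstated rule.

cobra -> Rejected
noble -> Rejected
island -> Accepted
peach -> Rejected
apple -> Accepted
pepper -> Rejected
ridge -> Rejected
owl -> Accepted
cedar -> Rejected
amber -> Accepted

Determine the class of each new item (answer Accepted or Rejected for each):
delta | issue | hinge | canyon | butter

Rejected, Accepted, Rejected, Rejected, Rejected

The pattern is that an item is 'Accepted' exactly when: starts with a vowel.
delta → starts with 'd' → Rejected. issue → starts with 'i' → Accepted. hinge → starts with 'h' → Rejected. canyon → starts with 'c' → Rejected. butter → starts with 'b' → Rejected.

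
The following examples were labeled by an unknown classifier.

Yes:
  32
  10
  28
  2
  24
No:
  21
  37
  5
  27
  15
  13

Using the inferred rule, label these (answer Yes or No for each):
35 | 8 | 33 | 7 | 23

A rule that fits every label: even — true of each 'Yes' example, false of each 'No' one.

No, Yes, No, No, No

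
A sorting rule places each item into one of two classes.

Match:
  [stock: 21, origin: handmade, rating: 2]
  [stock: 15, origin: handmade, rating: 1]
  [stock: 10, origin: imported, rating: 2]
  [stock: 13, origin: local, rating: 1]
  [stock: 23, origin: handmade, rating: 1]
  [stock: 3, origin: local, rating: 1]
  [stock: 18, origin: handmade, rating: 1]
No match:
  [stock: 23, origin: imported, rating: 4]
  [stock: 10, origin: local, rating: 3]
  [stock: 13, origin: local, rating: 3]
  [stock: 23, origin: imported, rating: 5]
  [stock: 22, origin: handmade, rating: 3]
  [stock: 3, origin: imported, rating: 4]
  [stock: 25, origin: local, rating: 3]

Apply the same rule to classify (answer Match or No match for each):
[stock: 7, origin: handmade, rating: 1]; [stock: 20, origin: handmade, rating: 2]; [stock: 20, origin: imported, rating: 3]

Match, Match, No match

One predicate separates the groups cleanly: rating ≤ 2.
[stock: 7, origin: handmade, rating: 1] — rating = 1, hence Match.
[stock: 20, origin: handmade, rating: 2] — rating = 2, hence Match.
[stock: 20, origin: imported, rating: 3] — rating = 3, hence No match.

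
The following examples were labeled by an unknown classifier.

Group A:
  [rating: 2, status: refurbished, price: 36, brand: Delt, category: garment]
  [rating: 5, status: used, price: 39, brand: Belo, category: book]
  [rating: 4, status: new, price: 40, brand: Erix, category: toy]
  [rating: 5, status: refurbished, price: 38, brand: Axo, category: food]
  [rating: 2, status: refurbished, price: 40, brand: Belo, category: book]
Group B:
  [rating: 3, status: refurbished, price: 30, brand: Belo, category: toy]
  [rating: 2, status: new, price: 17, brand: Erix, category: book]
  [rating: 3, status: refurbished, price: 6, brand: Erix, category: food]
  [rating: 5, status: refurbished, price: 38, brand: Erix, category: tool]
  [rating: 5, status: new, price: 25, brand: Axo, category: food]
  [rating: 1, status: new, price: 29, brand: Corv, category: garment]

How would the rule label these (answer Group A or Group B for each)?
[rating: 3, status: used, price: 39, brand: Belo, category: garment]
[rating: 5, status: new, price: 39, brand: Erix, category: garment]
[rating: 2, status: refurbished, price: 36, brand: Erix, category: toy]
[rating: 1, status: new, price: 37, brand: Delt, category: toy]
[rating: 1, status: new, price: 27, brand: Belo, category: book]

Rule: category is not tool AND price ≥ 36. This holds for each 'Group A' example and fails for each 'Group B' one.
[rating: 3, status: used, price: 39, brand: Belo, category: garment]: Group A (category is garment, price = 39).
[rating: 5, status: new, price: 39, brand: Erix, category: garment]: Group A (category is garment, price = 39).
[rating: 2, status: refurbished, price: 36, brand: Erix, category: toy]: Group A (category is toy, price = 36).
[rating: 1, status: new, price: 37, brand: Delt, category: toy]: Group A (category is toy, price = 37).
[rating: 1, status: new, price: 27, brand: Belo, category: book]: Group B (category is book, price = 27).

Group A, Group A, Group A, Group A, Group B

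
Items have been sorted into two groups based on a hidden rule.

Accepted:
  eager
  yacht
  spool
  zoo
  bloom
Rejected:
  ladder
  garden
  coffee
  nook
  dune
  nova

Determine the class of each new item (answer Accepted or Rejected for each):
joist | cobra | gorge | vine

Every 'Accepted' example satisfies: odd length. None of the 'Rejected' examples do.
Accepted: joist, since length 5.
Accepted: cobra, since length 5.
Accepted: gorge, since length 5.
Rejected: vine, since length 4.

Accepted, Accepted, Accepted, Rejected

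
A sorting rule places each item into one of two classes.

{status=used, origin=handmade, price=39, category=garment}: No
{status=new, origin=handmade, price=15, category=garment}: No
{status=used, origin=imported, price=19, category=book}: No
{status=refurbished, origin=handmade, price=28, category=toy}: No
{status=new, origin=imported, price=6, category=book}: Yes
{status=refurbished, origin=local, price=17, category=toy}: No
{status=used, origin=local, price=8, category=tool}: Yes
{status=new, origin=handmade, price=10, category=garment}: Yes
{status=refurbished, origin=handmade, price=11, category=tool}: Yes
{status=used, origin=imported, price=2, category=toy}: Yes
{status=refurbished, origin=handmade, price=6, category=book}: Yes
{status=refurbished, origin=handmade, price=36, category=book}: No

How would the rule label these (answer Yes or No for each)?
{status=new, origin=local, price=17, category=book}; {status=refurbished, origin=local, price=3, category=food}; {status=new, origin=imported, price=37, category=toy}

No, Yes, No

The rule appears to be: price ≤ 11.
{status=new, origin=local, price=17, category=book} → price = 17 → No.
{status=refurbished, origin=local, price=3, category=food} → price = 3 → Yes.
{status=new, origin=imported, price=37, category=toy} → price = 37 → No.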